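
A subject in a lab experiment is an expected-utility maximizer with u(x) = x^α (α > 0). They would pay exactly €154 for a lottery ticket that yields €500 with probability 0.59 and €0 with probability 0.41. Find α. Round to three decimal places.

The lottery's expected utility is 0.59·u(500) + 0.41·u(0) = 0.59·500^α (since u(0) = 0 for α > 0).
Equating: 154^α = 0.59·500^α, i.e. 0.3080^α = 0.59.
Taking logs: α·ln(154/500) = ln(0.59), so α = -0.527633 / -1.177655 ≈ 0.448.

α ≈ 0.448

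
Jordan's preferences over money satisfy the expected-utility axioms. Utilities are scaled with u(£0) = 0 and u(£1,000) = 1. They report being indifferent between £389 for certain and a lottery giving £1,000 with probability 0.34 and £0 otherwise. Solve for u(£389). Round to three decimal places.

The indifference gives u(£389) = 0.34·u(£1,000) + 0.66·u(£0) = 0.34·1 + 0.66·0 = 0.34.

0.340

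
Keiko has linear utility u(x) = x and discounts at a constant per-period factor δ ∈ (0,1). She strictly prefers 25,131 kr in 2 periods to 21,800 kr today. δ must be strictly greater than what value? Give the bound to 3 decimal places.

δ > 0.931

Comparing present values: 21800 < δ^2·25131.
So δ^2 > 21800/25131 = 0.86745; taking the square root of both positive sides preserves the inequality.
δ > 0.86745^(1/2) = 0.931.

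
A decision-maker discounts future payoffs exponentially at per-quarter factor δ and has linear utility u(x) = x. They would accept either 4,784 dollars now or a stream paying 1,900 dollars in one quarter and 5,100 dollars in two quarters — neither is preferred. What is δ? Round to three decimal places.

Equating present values: 4784 = 1900δ + 5100δ².
So 5100δ² + 1900δ − 4784 = 0.
δ = (−1900 + √(1900² + 4·5100·4784)) / (2·5100) = (−1900 + √101203600.00) / 10200 ≈ 0.800.

δ ≈ 0.800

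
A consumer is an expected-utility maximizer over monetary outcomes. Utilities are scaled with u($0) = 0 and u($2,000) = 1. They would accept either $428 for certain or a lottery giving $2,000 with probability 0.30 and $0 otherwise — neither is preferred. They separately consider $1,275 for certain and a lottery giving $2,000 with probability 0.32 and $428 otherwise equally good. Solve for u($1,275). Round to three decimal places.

0.524

First, u($428) = 0.30·u($2,000) + 0.70·u($0) = 0.30.
Chaining: u($1,275) = 0.32·1.00 + 0.68·0.30 = 0.5240.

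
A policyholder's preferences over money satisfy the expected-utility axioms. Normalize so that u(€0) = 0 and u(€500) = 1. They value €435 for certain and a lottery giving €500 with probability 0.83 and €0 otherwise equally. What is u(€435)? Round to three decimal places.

The indifference gives u(€435) = 0.83·u(€500) + 0.17·u(€0) = 0.83·1 + 0.17·0 = 0.83.

0.830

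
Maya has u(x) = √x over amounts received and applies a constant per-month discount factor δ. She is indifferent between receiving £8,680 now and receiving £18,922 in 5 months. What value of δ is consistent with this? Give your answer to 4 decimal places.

Indifference means u(8680) = δ^5 · u(18922), so δ^5 = u(8680)/u(18922).
Since u(x) = √x, δ^5 = √(8680/18922) = 0.67729.
So δ = 0.67729^(1/5) ≈ 0.9250.

δ ≈ 0.9250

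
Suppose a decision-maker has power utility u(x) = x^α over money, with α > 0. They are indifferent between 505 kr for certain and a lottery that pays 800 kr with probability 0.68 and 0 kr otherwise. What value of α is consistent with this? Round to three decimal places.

Since u(0) = 0, the lottery's EU is 0.68·800^α.
Indifference: 505^α = 0.68·800^α, so (505/800)^α = 0.68.
Take logs: α = ln 0.68 / ln(505/800) ≈ 0.83830.

α ≈ 0.838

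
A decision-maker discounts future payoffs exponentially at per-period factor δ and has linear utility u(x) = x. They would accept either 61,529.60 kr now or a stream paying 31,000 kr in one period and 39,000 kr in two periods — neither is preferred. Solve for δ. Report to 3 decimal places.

Equating present values: 61529.60 = 31000δ + 39000δ².
Rearranged: 39000δ² + 31000δ − 61529.60 = 0.
δ = (−31000 + √(31000² + 4·39000·61529.60)) / (2·39000) = (−31000 + √10559617600.00) / 78000 ≈ 0.920.

δ ≈ 0.920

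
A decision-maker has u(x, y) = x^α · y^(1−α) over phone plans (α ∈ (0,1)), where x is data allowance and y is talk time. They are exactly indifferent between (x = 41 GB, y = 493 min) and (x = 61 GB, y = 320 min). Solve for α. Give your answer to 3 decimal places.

α ≈ 0.521

Set the two utilities equal: 41^α·493^(1−α) = 61^α·320^(1−α).
Taking logs: α·ln 41 + (1−α)·ln 493 = α·ln 61 + (1−α)·ln 320, i.e. α·-0.397302 = (1−α)·-0.432188.
With A = -0.397302 and B = -0.432188: α·A = (1−α)·B, so α = B/(A+B) = -0.432188/-0.829490 ≈ 0.521.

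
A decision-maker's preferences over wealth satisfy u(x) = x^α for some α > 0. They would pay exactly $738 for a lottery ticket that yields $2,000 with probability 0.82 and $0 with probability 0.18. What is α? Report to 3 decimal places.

α ≈ 0.199

The lottery's expected utility is 0.82·u(2000) + 0.18·u(0) = 0.82·2000^α (since u(0) = 0 for α > 0).
Indifference: 738^α = 0.82·2000^α, so (738/2000)^α = 0.82.
α = ln(0.82) / ln(738/2000) = -0.198451/-0.996959 ≈ 0.199.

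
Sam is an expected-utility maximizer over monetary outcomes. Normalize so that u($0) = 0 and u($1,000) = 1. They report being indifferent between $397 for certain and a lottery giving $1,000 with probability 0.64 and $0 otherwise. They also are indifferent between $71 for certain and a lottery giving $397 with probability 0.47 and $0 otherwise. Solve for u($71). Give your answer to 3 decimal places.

0.301

The first gamble pins u($397): it must equal 0.64·1 + 0.36·0 = 0.64.
The second indifference gives u($71) = 0.47·u($397) + 0.53·u($0) = 0.47·0.64 + 0.53·0.00 = 0.3008.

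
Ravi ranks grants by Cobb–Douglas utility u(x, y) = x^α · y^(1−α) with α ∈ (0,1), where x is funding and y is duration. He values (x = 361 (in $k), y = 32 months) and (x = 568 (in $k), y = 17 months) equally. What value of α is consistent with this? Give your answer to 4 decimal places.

α ≈ 0.5826

Set the two utilities equal: 361^α·32^(1−α) = 568^α·17^(1−α).
Rearrange to (361/568)^α = (17/32)^(1−α) and take logs: α·-0.4532435 = (1−α)·-0.6325226.
With A = -0.4532435 and B = -0.6325226: α·A = (1−α)·B, so α = B/(A+B) = -0.6325226/-1.0857661 ≈ 0.5826.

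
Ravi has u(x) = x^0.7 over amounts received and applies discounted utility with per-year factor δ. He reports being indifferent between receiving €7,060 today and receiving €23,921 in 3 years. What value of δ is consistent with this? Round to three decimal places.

δ ≈ 0.752

Equating discounted utilities: u(7060) = δ^3·u(23921) ⇒ δ^3 = u(7060)/u(23921).
Since u(x) = x^0.7, δ^3 = (7060/23921)^0.7 = 0.29514^0.7 = 0.42562.
Hence δ = (0.42562)^(1/3) = 0.75221.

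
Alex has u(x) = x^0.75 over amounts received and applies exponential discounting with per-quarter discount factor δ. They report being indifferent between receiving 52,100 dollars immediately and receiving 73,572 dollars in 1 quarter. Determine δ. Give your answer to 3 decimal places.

δ ≈ 0.772

Equating discounted utilities: u(52100) = δ·u(73572) ⇒ δ = u(52100)/u(73572).
With u(x) = x^0.75: δ = 52100^0.75/73572^0.75 = (52100/73572)^0.75 = 0.77196.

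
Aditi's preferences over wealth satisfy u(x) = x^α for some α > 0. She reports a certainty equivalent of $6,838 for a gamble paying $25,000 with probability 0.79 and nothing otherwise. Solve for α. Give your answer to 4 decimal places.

The lottery's expected utility is 0.79·u(25000) + 0.21·u(0) = 0.79·25000^α (since u(0) = 0 for α > 0).
Indifference: 6838^α = 0.79·25000^α, so (6838/25000)^α = 0.79.
Take logs: α = ln 0.79 / ln(6838/25000) ≈ 0.181831.

α ≈ 0.1818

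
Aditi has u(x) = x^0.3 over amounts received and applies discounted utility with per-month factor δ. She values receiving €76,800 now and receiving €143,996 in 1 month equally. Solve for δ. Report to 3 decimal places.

δ ≈ 0.828

The payoff in 1 month is discounted by δ, so u(76800) = δ·u(143996) and δ = u(76800)/u(143996).
Since u(x) = x^0.3, δ = (76800/143996)^0.3 = 0.53335^0.3 = 0.82814.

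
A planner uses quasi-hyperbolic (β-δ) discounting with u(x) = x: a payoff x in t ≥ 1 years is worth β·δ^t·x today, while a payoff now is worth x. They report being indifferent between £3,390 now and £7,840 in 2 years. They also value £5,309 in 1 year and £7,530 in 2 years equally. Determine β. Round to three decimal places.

β ≈ 0.870

The second indifference involves only future payoffs, so β cancels: β·δ^1·5309 = β·δ^2·7530, giving δ = 5309/7530 = 0.70505.
Substituting δ into 3390 = β·δ^2·7840: β = 3390/(3897.190) ≈ 0.870.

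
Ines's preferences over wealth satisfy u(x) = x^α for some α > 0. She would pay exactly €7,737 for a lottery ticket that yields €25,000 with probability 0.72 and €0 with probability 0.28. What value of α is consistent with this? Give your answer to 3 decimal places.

Since u(0) = 0, the lottery's EU is 0.72·25000^α.
Indifference: 7737^α = 0.72·25000^α, so (7737/25000)^α = 0.72.
α = ln(0.72) / ln(7737/25000) = -0.328504/-1.172862 ≈ 0.280.

α ≈ 0.280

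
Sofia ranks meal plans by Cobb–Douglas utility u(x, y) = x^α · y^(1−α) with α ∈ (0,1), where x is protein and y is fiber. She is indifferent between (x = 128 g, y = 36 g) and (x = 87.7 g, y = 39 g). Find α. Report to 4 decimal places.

The Cobb–Douglas utilities coincide, so 128^α·36^(1−α) = 87.7^α·39^(1−α).
(128/87.7)^α = (39/36)^(1−α); take logs: α·ln(128/87.7) = (1−α)·ln(39/36), i.e. α·0.3781084 = (1−α)·0.0800427.
With A = 0.3781084 and B = 0.0800427: α·A = (1−α)·B, so α = B/(A+B) = 0.0800427/0.4581511 ≈ 0.1747.

α ≈ 0.1747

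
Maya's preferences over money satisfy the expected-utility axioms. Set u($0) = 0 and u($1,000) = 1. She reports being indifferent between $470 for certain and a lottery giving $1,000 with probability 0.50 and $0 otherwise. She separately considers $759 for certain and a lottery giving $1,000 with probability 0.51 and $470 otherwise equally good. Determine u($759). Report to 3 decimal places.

From the first indifference, u($470) = 0.50·u($1,000) + 0.50·u($0) = 0.50·1 + 0.50·0 = 0.50.
Then u($759) = 0.51·u($1,000) + 0.49·u($470) = 0.51·1.00 + 0.49·0.50 = 0.7550.

0.755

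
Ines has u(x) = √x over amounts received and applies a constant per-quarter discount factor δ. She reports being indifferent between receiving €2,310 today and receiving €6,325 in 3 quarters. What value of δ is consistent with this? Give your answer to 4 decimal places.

Indifference means u(2310) = δ^3 · u(6325), so δ^3 = u(2310)/u(6325).
With u(x) = √x: δ^3 = √2310/√6325 = √(2310/6325) = 0.60433.
Hence δ = (0.60433)^(1/3) = 0.845458.

δ ≈ 0.8455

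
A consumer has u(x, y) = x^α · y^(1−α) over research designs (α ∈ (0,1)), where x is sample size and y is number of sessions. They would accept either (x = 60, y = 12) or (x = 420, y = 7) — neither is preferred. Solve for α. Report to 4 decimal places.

α ≈ 0.2169

The Cobb–Douglas utilities coincide, so 60^α·12^(1−α) = 420^α·7^(1−α).
Taking logs: α·ln 60 + (1−α)·ln 12 = α·ln 420 + (1−α)·ln 7, i.e. α·-1.9459101 = (1−α)·-0.5389965.
So α/(1−α) = (-0.5389965)/(-1.9459101) = 0.2769894, and α = 0.2769894/1.2769894 ≈ 0.2169.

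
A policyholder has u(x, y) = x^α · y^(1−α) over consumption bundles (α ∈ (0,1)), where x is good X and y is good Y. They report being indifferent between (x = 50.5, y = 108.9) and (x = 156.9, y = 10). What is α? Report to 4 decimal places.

α ≈ 0.6781

Set the two utilities equal: 50.5^α·108.9^(1−α) = 156.9^α·10^(1−α).
Rearrange to (50.5/156.9)^α = (10/108.9)^(1−α) and take logs: α·-1.1336353 = (1−α)·-2.3878449.
So α/(1−α) = (-2.3878449)/(-1.1336353) = 2.1063607, and α = 2.1063607/3.1063607 ≈ 0.6781.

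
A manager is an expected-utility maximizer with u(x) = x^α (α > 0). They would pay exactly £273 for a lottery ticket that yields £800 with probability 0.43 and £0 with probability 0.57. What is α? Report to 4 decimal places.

EU(lottery) = 0.43·800^α + 0.57·0 = 0.43·800^α.
Setting u(273) equal to that: 273^α = 0.43·800^α ⇒ (273/800)^α = 0.43.
Take logs: α = ln 0.43 / ln(273/800) ≈ 0.784986.

α ≈ 0.7850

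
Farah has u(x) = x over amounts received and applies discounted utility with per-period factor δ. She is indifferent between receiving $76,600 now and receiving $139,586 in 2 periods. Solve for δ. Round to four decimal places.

Indifference means u(76600) = δ^2 · u(139586), so δ^2 = u(76600)/u(139586).
With u(x) = x: δ^2 = 76600/139586 = 0.54877.
Taking the square root: δ = 0.54877^(1/2) ≈ 0.7408.

δ ≈ 0.7408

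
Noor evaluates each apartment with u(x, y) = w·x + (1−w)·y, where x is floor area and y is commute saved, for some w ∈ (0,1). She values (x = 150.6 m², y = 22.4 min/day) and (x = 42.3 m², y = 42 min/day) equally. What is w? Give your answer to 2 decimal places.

u(150.6,22.4) = u(42.3,42) means w·150.6 + (1−w)·22.4 = w·42.3 + (1−w)·42.
Rearranging, 108.3·w − 19.6·(1−w) = 0.
Hence w = 19.6/(108.3+19.6) = 19.6/127.9 = 0.15.

w = 0.15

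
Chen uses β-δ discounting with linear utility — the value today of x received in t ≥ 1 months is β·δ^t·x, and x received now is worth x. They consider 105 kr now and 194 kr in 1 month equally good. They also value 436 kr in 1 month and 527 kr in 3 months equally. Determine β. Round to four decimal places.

From the later pair, β·δ^1·436 = β·δ^3·527; dividing through, δ^2 = 436/527 = 0.82732, so δ = 0.90957.
The first indifference: 105 = β·δ·194, so β = 105/(δ·194) = 105/(0.90957·194) ≈ 0.5950.

β ≈ 0.5950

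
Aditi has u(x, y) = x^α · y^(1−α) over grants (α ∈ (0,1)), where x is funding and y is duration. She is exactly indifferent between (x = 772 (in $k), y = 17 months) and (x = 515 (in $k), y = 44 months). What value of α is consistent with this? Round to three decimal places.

α ≈ 0.701

Indifference: 772^α · 17^(1−α) = 515^α · 44^(1−α).
Taking logs: α·ln 772 + (1−α)·ln 17 = α·ln 515 + (1−α)·ln 44, i.e. α·0.404818 = (1−α)·0.950976.
Thus α·(1.355794) = 0.950976, so α = 0.950976/1.355794 ≈ 0.701.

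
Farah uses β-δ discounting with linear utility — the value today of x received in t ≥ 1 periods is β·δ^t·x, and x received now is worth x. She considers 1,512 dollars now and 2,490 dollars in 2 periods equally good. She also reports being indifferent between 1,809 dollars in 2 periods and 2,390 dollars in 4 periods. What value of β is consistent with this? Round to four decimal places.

β ≈ 0.8023

The second indifference involves only future payoffs, so β cancels: β·δ^2·1809 = β·δ^4·2390, giving δ^2 = 1809/2390 = 0.75690, so δ = 0.87000.
Now use the now-vs-future pair: 1512 = β·δ^2·2490 gives β = 1512/(0.75690·2490) ≈ 0.8023.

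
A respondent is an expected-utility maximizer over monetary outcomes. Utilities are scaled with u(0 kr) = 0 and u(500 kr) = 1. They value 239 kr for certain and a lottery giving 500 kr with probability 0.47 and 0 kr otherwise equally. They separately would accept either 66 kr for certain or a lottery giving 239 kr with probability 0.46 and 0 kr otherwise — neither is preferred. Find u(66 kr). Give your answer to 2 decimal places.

First, u(239 kr) = 0.47·u(500 kr) + 0.53·u(0 kr) = 0.47.
The second indifference gives u(66 kr) = 0.46·u(239 kr) + 0.54·u(0 kr) = 0.46·0.47 + 0.54·0.00 = 0.2162.

0.22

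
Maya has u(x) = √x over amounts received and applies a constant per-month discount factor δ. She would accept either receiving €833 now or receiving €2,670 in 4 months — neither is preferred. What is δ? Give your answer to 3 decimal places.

δ ≈ 0.865

The payoff in 4 months is discounted by δ^4, so u(833) = δ^4·u(2670) and δ^4 = u(833)/u(2670).
Since u(x) = √x, δ^4 = √(833/2670) = 0.55856.
Hence δ = (0.55856)^(1/4) = 0.86450.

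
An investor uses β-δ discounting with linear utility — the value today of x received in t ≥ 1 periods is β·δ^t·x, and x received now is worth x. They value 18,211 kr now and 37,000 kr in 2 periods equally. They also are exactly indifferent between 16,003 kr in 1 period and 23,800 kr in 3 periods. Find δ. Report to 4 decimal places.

From the later pair, β·δ^1·16003 = β·δ^3·23800; dividing through, δ^2 = 16003/23800 = 0.67239, so δ = 0.82000.

δ ≈ 0.8200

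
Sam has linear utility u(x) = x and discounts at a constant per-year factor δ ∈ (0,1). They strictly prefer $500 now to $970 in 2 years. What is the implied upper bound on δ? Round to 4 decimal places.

The preference means 500 > δ^2·970.
Dividing by 970: δ^2 < 0.51546. Both sides are positive, so the square root keeps the direction.
δ < 0.51546^(1/2) = 0.7180.

δ < 0.7180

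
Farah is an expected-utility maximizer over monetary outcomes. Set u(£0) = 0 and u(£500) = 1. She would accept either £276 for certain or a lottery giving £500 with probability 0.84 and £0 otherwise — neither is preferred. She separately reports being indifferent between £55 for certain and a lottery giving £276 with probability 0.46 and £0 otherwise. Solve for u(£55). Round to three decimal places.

0.386

First, u(£276) = 0.84·u(£500) + 0.16·u(£0) = 0.84.
Then u(£55) = 0.46·u(£276) + 0.54·u(£0) = 0.46·0.84 + 0.54·0.00 = 0.3864.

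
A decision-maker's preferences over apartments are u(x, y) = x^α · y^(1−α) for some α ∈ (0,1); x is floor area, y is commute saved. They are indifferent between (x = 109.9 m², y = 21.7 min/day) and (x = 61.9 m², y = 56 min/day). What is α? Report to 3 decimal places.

The Cobb–Douglas utilities coincide, so 109.9^α·21.7^(1−α) = 61.9^α·56^(1−α).
Taking logs: α·ln 109.9 + (1−α)·ln 21.7 = α·ln 61.9 + (1−α)·ln 56, i.e. α·0.574051 = (1−α)·0.948039.
Thus α·(1.522090) = 0.948039, so α = 0.948039/1.522090 ≈ 0.623.

α ≈ 0.623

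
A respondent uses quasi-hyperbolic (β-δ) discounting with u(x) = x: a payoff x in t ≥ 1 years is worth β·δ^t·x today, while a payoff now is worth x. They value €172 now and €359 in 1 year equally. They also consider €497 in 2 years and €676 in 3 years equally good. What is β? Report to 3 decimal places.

From the later pair, β·δ^2·497 = β·δ^3·676; dividing through, δ = 497/676 = 0.73521.
The first indifference: 172 = β·δ·359, so β = 172/(δ·359) = 172/(0.73521·359) ≈ 0.652.

β ≈ 0.652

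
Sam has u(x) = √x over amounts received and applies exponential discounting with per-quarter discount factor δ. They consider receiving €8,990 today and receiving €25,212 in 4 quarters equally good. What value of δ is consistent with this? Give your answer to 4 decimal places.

The payoff in 4 quarters is discounted by δ^4, so u(8990) = δ^4·u(25212) and δ^4 = u(8990)/u(25212).
Since u(x) = √x, δ^4 = √(8990/25212) = 0.59714.
Taking the 4th root: δ = 0.59714^(1/4) ≈ 0.8791.

δ ≈ 0.8791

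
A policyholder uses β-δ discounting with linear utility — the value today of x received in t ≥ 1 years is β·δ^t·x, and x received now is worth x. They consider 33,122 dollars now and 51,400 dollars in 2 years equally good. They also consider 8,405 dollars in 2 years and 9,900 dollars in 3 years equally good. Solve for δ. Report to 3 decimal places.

δ ≈ 0.849

Both payoffs in the second observation are in the future, so β drops out: δ^2·8405 = δ^3·9900 ⇒ δ = 8405/9900 = 0.84899.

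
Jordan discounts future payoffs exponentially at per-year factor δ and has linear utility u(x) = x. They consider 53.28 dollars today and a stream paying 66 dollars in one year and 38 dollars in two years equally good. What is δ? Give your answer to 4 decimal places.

δ ≈ 0.6000

The stream is worth 66δ + 38δ² today, so 66δ + 38δ² = 53.28.
That is, 38δ² + 66δ − 53.28 = 0, a quadratic in δ.
By the quadratic formula (taking the positive root), δ = (−66 + √12454.56) / 76 ≈ 0.6000.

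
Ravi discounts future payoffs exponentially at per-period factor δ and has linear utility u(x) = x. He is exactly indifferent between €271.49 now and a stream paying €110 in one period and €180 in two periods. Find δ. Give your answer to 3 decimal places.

The stream is worth 110δ + 180δ² today, so 110δ + 180δ² = 271.49.
Rearranged: 180δ² + 110δ − 271.49 = 0.
By the quadratic formula (taking the positive root), δ = (−110 + √207572.80) / 360 ≈ 0.960.

δ ≈ 0.960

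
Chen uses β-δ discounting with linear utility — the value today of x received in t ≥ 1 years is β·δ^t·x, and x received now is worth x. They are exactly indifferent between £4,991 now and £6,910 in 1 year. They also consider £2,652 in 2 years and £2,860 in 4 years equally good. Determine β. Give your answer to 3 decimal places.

β ≈ 0.750

From the later pair, β·δ^2·2652 = β·δ^4·2860; dividing through, δ^2 = 2652/2860 = 0.92727, so δ = 0.96295.
Substituting δ into 4991 = β·δ·6910: β = 4991/(6653.985) ≈ 0.750.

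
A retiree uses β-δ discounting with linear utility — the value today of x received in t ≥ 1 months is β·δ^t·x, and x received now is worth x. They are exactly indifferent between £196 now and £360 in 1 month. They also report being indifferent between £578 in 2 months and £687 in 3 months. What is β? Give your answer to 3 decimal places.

From the later pair, β·δ^2·578 = β·δ^3·687; dividing through, δ = 578/687 = 0.84134.
The first indifference: 196 = β·δ·360, so β = 196/(δ·360) = 196/(0.84134·360) ≈ 0.647.

β ≈ 0.647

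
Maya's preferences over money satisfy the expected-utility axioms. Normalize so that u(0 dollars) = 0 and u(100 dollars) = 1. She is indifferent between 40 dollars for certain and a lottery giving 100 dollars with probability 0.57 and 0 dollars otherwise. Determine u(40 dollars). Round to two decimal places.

The indifference gives u(40 dollars) = 0.57·u(100 dollars) + 0.43·u(0 dollars) = 0.57·1 + 0.43·0 = 0.57.

0.57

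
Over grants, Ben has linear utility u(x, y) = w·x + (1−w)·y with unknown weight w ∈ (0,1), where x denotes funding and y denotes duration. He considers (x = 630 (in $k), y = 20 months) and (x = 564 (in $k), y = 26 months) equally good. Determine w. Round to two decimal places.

w = 0.08

Equating utilities: w·630 + (1−w)·20 = w·564 + (1−w)·26.
Rearranging, 66·w − 6·(1−w) = 0.
So w/(1−w) = 6/66 = 0.0909, giving w = 6/(66+6) = 0.08.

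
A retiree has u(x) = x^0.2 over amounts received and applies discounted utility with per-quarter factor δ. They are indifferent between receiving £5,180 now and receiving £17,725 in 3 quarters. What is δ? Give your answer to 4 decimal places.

δ ≈ 0.9213

The payoff in 3 quarters is discounted by δ^3, so u(5180) = δ^3·u(17725) and δ^3 = u(5180)/u(17725).
Since u(x) = x^0.2, δ^3 = (5180/17725)^0.2 = 0.29224^0.2 = 0.78190.
Hence δ = (0.78190)^(1/3) = 0.921261.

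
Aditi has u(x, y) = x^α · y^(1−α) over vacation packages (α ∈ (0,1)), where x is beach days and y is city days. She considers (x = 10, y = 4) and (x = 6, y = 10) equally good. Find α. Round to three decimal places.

α ≈ 0.642

The Cobb–Douglas utilities coincide, so 10^α·4^(1−α) = 6^α·10^(1−α).
Taking logs: α·ln 10 + (1−α)·ln 4 = α·ln 6 + (1−α)·ln 10, i.e. α·0.510826 = (1−α)·0.916291.
With A = 0.510826 and B = 0.916291: α·A = (1−α)·B, so α = B/(A+B) = 0.916291/1.427117 ≈ 0.642.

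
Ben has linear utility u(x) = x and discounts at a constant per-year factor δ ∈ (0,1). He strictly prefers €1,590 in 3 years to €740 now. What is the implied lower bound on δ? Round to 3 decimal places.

δ > 0.775

Under u(x) = x this choice says 740 < δ^3·1590.
Dividing by 1590: δ^3 > 0.46541. Both sides are positive, so the cube root keeps the direction.
δ > 0.46541^(1/3) = 0.775.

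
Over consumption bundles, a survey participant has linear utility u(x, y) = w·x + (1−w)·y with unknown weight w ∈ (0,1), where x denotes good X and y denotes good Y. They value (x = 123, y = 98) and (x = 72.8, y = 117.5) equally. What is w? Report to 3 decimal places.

u(123,98) = u(72.8,117.5) means w·123 + (1−w)·98 = w·72.8 + (1−w)·117.5.
Collecting terms: w·50.2 = (1−w)·19.5.
So w/(1−w) = 19.5/50.2 = 0.3884, giving w = 19.5/(50.2+19.5) = 0.280.

w = 0.280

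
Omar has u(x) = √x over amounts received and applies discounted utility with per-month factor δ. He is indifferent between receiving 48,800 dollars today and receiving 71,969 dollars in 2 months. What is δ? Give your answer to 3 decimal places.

δ ≈ 0.907

Indifference means u(48800) = δ^2 · u(71969), so δ^2 = u(48800)/u(71969).
With u(x) = √x: δ^2 = √48800/√71969 = √(48800/71969) = 0.82345.
Hence δ = (0.82345)^(1/2) = 0.90744.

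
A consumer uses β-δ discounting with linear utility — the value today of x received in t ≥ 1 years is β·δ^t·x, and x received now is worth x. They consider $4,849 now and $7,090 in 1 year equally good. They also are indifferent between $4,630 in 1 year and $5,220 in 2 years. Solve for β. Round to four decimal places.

β ≈ 0.7711

The second indifference involves only future payoffs, so β cancels: β·δ^1·4630 = β·δ^2·5220, giving δ = 4630/5220 = 0.88697.
Substituting δ into 4849 = β·δ·7090: β = 4849/(6288.640) ≈ 0.7711.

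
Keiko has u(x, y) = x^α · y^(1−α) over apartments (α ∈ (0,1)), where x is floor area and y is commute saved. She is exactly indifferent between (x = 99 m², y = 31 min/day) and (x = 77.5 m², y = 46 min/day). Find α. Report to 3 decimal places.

The Cobb–Douglas utilities coincide, so 99^α·31^(1−α) = 77.5^α·46^(1−α).
(99/77.5)^α = (46/31)^(1−α); take logs: α·ln(99/77.5) = (1−α)·ln(46/31), i.e. α·0.244842 = (1−α)·0.394654.
So α/(1−α) = (0.394654)/(0.244842) = 1.611872, and α = 1.611872/2.611872 ≈ 0.617.

α ≈ 0.617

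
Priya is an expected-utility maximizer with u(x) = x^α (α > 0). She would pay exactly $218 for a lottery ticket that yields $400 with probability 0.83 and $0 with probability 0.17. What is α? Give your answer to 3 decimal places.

α ≈ 0.307

EU(lottery) = 0.83·400^α + 0.17·0 = 0.83·400^α.
Equating: 218^α = 0.83·400^α, i.e. 0.5450^α = 0.83.
Take logs: α = ln 0.83 / ln(218/400) ≈ 0.30698.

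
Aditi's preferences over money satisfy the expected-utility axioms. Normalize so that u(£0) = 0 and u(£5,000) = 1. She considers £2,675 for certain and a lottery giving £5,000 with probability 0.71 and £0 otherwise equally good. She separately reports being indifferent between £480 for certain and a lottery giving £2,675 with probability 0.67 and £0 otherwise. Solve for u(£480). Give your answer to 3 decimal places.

First, u(£2,675) = 0.71·u(£5,000) + 0.29·u(£0) = 0.71.
The second indifference gives u(£480) = 0.67·u(£2,675) + 0.33·u(£0) = 0.67·0.71 + 0.33·0.00 = 0.4757.

0.476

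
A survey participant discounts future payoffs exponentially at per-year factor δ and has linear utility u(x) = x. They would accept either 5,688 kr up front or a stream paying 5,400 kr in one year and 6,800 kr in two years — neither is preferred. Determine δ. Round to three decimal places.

Present value of the stream is 5400·δ + 6800·δ². Indifference gives 5400δ + 6800δ² = 5688.
So 6800δ² + 5400δ − 5688 = 0.
By the quadratic formula (taking the positive root), δ = (−5400 + √183873600.00) / 13600 ≈ 0.600.

δ ≈ 0.600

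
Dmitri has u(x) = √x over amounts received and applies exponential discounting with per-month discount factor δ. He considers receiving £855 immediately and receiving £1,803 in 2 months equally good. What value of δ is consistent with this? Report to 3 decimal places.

δ ≈ 0.830

Equating discounted utilities: u(855) = δ^2·u(1803) ⇒ δ^2 = u(855)/u(1803).
Since u(x) = √x, δ^2 = √(855/1803) = 0.68863.
Hence δ = (0.68863)^(1/2) = 0.82984.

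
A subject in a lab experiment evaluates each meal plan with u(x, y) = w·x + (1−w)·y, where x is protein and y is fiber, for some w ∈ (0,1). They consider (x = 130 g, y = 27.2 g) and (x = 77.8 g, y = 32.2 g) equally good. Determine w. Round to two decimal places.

u(130,27.2) = u(77.8,32.2) means w·130 + (1−w)·27.2 = w·77.8 + (1−w)·32.2.
Collecting terms: w·52.2 = (1−w)·5.
Hence w = 5/(52.2+5) = 5/57.2 = 0.09.

w = 0.09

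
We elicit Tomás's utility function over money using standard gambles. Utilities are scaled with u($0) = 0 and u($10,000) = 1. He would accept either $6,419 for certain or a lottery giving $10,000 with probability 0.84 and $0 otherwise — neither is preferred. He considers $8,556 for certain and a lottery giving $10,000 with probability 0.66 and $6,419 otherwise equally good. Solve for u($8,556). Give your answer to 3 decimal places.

0.946

The first gamble pins u($6,419): it must equal 0.84·1 + 0.16·0 = 0.84.
The second indifference gives u($8,556) = 0.66·u($10,000) + 0.34·u($6,419) = 0.66·1.00 + 0.34·0.84 = 0.9456.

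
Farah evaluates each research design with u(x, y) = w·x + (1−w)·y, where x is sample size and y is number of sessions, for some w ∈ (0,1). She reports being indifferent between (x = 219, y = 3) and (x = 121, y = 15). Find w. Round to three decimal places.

w = 0.109

Equating utilities: w·219 + (1−w)·3 = w·121 + (1−w)·15.
Collecting terms: w·98 = (1−w)·12.
So w/(1−w) = 12/98 = 0.1224, giving w = 12/(98+12) = 0.109.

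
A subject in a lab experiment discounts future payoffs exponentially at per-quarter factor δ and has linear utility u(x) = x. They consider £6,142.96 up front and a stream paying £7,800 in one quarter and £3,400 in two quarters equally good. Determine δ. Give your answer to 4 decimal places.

δ ≈ 0.6200

Equating present values: 6142.96 = 7800δ + 3400δ².
That is, 3400δ² + 7800δ − 6142.96 = 0, a quadratic in δ.
By the quadratic formula (taking the positive root), δ = (−7800 + √144384256.00) / 6800 ≈ 0.6200.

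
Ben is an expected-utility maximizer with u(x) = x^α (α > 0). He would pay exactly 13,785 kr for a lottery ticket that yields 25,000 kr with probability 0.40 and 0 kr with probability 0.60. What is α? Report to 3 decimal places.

α ≈ 1.539

The lottery's expected utility is 0.40·u(25000) + 0.60·u(0) = 0.40·25000^α (since u(0) = 0 for α > 0).
Setting u(13785) equal to that: 13785^α = 0.40·25000^α ⇒ (13785/25000)^α = 0.40.
Taking logs: α·ln(13785/25000) = ln(0.40), so α = -0.916291 / -0.595295 ≈ 1.539.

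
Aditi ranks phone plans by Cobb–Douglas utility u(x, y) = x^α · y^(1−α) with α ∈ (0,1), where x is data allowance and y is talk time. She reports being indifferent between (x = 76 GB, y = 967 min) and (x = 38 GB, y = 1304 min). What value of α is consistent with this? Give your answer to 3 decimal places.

α ≈ 0.301

The Cobb–Douglas utilities coincide, so 76^α·967^(1−α) = 38^α·1304^(1−α).
Taking logs: α·ln 76 + (1−α)·ln 967 = α·ln 38 + (1−α)·ln 1304, i.e. α·0.693147 = (1−α)·0.298993.
With A = 0.693147 and B = 0.298993: α·A = (1−α)·B, so α = B/(A+B) = 0.298993/0.992140 ≈ 0.301.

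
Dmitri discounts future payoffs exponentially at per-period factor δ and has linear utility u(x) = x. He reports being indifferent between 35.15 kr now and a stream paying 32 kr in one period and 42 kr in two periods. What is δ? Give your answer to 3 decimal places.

δ ≈ 0.610

Present value of the stream is 32·δ + 42·δ². Indifference gives 32δ + 42δ² = 35.15.
That is, 42δ² + 32δ − 35.15 = 0, a quadratic in δ.
δ = (−32 + √(32² + 4·42·35.15)) / (2·42) = (−32 + √6929.20) / 84 ≈ 0.610.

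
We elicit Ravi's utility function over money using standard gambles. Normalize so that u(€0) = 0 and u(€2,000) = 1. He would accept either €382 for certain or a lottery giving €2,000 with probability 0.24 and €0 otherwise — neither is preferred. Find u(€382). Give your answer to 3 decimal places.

By the standard-gamble method, u(€382) is just the indifference probability on the best outcome: 0.24.

0.240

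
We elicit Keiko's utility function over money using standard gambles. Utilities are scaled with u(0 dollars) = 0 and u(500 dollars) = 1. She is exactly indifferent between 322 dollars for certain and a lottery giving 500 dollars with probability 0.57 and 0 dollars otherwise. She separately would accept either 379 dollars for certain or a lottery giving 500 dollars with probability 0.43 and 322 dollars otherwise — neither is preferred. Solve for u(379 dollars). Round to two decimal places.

The first gamble pins u(322 dollars): it must equal 0.57·1 + 0.43·0 = 0.57.
Chaining: u(379 dollars) = 0.43·1.00 + 0.57·0.57 = 0.7549.

0.75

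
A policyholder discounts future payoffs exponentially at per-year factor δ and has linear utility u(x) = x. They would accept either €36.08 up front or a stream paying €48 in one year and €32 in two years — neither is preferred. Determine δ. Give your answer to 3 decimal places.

Present value of the stream is 48·δ + 32·δ². Indifference gives 48δ + 32δ² = 36.08.
Rearranged: 32δ² + 48δ − 36.08 = 0.
The positive root is δ = [−48 + √(48² + 4·32·36.08)] / (2·32) = (−48 + 83.200)/64 ≈ 0.550.

δ ≈ 0.550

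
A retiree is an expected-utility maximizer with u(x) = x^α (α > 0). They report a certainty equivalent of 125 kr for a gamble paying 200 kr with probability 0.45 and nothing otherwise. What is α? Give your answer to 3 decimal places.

α ≈ 1.699

The lottery's expected utility is 0.45·u(200) + 0.55·u(0) = 0.45·200^α (since u(0) = 0 for α > 0).
Indifference: 125^α = 0.45·200^α, so (125/200)^α = 0.45.
Take logs: α = ln 0.45 / ln(125/200) ≈ 1.69894.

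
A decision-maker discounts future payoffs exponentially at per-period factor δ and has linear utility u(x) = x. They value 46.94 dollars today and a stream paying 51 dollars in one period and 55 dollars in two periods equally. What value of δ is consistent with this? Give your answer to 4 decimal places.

Present value of the stream is 51·δ + 55·δ². Indifference gives 51δ + 55δ² = 46.94.
So 55δ² + 51δ − 46.94 = 0.
The positive root is δ = [−51 + √(51² + 4·55·46.94)] / (2·55) = (−51 + 113.700)/110 ≈ 0.5700.

δ ≈ 0.5700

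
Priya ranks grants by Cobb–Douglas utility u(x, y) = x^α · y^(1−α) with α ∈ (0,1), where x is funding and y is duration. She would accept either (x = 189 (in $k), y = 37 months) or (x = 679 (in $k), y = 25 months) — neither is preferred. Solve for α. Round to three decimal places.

α ≈ 0.235

Indifference: 189^α · 37^(1−α) = 679^α · 25^(1−α).
Rearrange to (189/679)^α = (25/37)^(1−α) and take logs: α·-1.278874 = (1−α)·-0.392042.
So α/(1−α) = (-0.392042)/(-1.278874) = 0.306552, and α = 0.306552/1.306552 ≈ 0.235.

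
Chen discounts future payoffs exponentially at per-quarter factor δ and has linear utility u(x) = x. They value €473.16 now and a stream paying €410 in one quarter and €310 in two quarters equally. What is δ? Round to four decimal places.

δ ≈ 0.7400

Present value of the stream is 410·δ + 310·δ². Indifference gives 410δ + 310δ² = 473.16.
That is, 310δ² + 410δ − 473.16 = 0, a quadratic in δ.
By the quadratic formula (taking the positive root), δ = (−410 + √754818.40) / 620 ≈ 0.7400.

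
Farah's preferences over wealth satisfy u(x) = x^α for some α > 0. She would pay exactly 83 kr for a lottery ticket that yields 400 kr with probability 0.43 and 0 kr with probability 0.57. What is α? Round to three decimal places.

The lottery's expected utility is 0.43·u(400) + 0.57·u(0) = 0.43·400^α (since u(0) = 0 for α > 0).
Indifference: 83^α = 0.43·400^α, so (83/400)^α = 0.43.
Take logs: α = ln 0.43 / ln(83/400) ≈ 0.53666.

α ≈ 0.537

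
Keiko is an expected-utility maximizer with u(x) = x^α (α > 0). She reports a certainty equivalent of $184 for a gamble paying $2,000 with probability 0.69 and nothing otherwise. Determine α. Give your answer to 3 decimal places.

The lottery's expected utility is 0.69·u(2000) + 0.31·u(0) = 0.69·2000^α (since u(0) = 0 for α > 0).
Equating: 184^α = 0.69·2000^α, i.e. 0.0920^α = 0.69.
Take logs: α = ln 0.69 / ln(184/2000) ≈ 0.15552.

α ≈ 0.156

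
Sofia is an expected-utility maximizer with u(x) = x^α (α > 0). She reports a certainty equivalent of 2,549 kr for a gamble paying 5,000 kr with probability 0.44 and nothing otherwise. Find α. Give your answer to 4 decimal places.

α ≈ 1.2185

The lottery's expected utility is 0.44·u(5000) + 0.56·u(0) = 0.44·5000^α (since u(0) = 0 for α > 0).
Equating: 2549^α = 0.44·5000^α, i.e. 0.5098^α = 0.44.
Taking logs: α·ln(2549/5000) = ln(0.44), so α = -0.8209806 / -0.6737368 ≈ 1.2185.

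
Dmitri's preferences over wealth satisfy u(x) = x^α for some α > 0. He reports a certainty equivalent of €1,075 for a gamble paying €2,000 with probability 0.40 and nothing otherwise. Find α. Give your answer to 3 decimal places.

α ≈ 1.476

Since u(0) = 0, the lottery's EU is 0.40·2000^α.
Indifference: 1075^α = 0.40·2000^α, so (1075/2000)^α = 0.40.
α = ln(0.40) / ln(1075/2000) = -0.916291/-0.620827 ≈ 1.476.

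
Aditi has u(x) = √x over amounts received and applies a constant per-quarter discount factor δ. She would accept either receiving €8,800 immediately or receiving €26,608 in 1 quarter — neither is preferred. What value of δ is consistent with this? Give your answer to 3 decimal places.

δ ≈ 0.575

Equating discounted utilities: u(8800) = δ·u(26608) ⇒ δ = u(8800)/u(26608).
Since u(x) = √x, δ = √(8800/26608) = 0.57509.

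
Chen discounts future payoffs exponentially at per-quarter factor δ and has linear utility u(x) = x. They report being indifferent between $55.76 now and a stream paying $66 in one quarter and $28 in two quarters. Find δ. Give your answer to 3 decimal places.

δ ≈ 0.660

Equating present values: 55.76 = 66δ + 28δ².
So 28δ² + 66δ − 55.76 = 0.
By the quadratic formula (taking the positive root), δ = (−66 + √10601.12) / 56 ≈ 0.660.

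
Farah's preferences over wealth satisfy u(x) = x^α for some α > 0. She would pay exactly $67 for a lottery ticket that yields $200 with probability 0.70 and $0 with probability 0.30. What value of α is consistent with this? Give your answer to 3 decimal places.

α ≈ 0.326

The lottery's expected utility is 0.70·u(200) + 0.30·u(0) = 0.70·200^α (since u(0) = 0 for α > 0).
Equating: 67^α = 0.70·200^α, i.e. 0.3350^α = 0.70.
Taking logs: α·ln(67/200) = ln(0.70), so α = -0.356675 / -1.093625 ≈ 0.326.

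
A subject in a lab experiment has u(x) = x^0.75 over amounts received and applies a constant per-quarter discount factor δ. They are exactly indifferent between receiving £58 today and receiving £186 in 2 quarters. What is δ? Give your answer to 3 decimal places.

δ ≈ 0.646

Indifference means u(58) = δ^2 · u(186), so δ^2 = u(58)/u(186).
Since u(x) = x^0.75, δ^2 = (58/186)^0.75 = 0.31183^0.75 = 0.41729.
So δ = 0.41729^(1/2) ≈ 0.646.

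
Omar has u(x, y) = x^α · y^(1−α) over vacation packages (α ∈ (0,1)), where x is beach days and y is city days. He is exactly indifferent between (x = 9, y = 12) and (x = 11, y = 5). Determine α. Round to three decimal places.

α ≈ 0.814

The Cobb–Douglas utilities coincide, so 9^α·12^(1−α) = 11^α·5^(1−α).
Rearrange to (9/11)^α = (5/12)^(1−α) and take logs: α·-0.200671 = (1−α)·-0.875469.
So α/(1−α) = (-0.875469)/(-0.200671) = 4.362708, and α = 4.362708/5.362708 ≈ 0.814.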